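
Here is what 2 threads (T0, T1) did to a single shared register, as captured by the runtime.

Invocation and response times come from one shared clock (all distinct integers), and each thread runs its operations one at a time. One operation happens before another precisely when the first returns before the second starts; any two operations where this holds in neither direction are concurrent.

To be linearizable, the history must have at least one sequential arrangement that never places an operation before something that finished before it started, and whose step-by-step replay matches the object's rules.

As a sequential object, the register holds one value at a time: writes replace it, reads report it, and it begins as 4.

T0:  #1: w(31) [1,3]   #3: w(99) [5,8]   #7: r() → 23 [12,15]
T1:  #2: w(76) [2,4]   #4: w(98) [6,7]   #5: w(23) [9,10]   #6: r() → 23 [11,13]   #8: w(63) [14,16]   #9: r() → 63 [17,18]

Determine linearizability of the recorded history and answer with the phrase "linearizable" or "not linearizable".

linearizable

a witness: #1, #2, #3, #4, #5, #6, #7, #8, #9
step 1: #1 w(31) — value 31
step 2: #2 w(76) — value 76
step 3: #3 w(99) — value 99
step 4: #4 w(98) — value 98
step 5: #5 w(23) — value 23
step 6: #6 r() → 23 — value 23
step 7: #7 r() → 23 — value 23
step 8: #8 w(63) — value 63
step 9: #9 r() → 63 — value 63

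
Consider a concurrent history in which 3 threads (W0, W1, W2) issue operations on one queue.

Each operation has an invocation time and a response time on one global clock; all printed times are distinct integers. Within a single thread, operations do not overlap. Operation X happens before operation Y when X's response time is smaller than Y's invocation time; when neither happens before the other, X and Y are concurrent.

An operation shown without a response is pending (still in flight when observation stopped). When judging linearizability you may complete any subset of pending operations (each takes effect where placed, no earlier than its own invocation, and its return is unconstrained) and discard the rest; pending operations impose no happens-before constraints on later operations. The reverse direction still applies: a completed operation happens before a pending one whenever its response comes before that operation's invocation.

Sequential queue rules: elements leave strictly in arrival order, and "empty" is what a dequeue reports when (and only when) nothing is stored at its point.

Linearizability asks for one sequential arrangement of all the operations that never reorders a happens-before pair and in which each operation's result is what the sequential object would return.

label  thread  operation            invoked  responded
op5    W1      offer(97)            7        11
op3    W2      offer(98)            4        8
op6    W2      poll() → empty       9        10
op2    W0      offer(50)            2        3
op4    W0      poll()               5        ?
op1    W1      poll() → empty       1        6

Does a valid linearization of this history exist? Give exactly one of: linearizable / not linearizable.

not linearizable

prefix check: 1..9 passes, 1..10 fails once op6's time-10 response joins
all 3 real-time-respecting orders fail — 4 completed queue operations, no legal replay
no completion choice of the 2 pending operations (op4, op5) rescues it — every subset was tried
one such order, op1, op2, op3, op6 (pending dropped), breaks at step 4 where op6 poll() → empty is illegal
one such order, op2, op1, op3, op6 (pending dropped), breaks at step 2 where op1 poll() → empty is illegal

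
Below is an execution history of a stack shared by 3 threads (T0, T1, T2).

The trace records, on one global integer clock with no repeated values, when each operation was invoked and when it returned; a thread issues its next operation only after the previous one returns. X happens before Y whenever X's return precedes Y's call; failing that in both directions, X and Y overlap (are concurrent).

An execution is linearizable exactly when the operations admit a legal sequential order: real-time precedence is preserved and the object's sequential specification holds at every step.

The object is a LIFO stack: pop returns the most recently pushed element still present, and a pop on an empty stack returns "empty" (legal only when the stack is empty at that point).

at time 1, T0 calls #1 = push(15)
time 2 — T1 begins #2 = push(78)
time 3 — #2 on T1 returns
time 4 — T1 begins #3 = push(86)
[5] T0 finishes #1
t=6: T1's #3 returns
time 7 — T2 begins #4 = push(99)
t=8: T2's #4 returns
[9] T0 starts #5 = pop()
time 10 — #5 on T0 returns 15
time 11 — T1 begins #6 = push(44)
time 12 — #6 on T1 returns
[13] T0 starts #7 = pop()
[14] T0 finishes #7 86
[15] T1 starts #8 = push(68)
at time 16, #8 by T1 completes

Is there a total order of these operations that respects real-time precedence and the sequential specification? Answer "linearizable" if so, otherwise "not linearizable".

the violation lands at event 10, #5's response at time 10: events 1..9 linearize, events 1..10 do not
3 orders of the 5 completed stack ops respect real time; none is legal
e.g. #1, #2, #3, #4, #5: illegal at step 5, since #5 pop() → 15 cannot apply there
e.g. #2, #1, #3, #4, #5: illegal at step 5, since #5 pop() → 15 cannot apply there

not linearizable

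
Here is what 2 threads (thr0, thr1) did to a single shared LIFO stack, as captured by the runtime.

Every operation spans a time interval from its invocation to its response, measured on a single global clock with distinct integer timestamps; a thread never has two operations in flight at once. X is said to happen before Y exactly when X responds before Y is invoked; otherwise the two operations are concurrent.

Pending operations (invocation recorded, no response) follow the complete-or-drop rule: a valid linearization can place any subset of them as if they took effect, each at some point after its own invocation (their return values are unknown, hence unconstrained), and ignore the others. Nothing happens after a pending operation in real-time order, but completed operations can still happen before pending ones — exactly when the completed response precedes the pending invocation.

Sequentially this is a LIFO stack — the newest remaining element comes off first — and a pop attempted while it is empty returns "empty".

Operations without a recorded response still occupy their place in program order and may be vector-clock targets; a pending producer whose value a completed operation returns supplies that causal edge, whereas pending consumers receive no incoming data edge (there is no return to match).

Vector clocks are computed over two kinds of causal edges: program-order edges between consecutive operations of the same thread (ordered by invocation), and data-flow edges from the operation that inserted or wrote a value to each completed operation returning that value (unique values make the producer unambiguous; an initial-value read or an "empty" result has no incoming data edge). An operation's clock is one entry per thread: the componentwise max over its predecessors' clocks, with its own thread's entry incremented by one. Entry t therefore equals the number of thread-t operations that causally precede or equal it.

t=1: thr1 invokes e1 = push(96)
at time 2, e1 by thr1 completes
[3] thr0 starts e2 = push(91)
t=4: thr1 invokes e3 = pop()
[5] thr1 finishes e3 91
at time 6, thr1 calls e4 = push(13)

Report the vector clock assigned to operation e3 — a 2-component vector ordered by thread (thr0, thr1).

(1, 2)

invoked at 1, e1 has no predecessors; its own thr1 bump gives (0, 1)
invoked at 3, e2 has no predecessors; its own thr0 bump gives (1, 0)
VC(e3, invoked at 4): max of VC(e1)=(0, 1), VC(e2)=(1, 0), then +1 on thread thr1 → (1, 2)
VC(e4, invoked at 6): max of VC(e3)=(1, 2), then +1 on thread thr1 → (1, 3)
target: VC(e3) = (1, 2)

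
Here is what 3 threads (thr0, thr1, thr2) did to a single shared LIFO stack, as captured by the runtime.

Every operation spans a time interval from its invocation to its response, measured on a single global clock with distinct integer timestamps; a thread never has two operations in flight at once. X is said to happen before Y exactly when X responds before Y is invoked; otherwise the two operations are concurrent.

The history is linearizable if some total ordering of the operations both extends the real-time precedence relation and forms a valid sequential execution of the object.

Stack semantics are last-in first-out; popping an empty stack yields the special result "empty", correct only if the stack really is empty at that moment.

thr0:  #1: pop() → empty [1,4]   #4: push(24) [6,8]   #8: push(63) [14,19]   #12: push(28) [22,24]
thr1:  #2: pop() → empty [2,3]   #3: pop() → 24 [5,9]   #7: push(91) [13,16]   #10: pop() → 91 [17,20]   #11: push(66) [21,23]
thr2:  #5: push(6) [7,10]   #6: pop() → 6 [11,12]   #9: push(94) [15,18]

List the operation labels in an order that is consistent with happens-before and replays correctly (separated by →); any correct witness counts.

1. #1 pop() → empty, leaving stack <>
2. #2 pop() → empty, leaving stack <>
3. #4 push(24), leaving stack <24>
4. #3 pop() → 24, leaving stack <>
5. #5 push(6), leaving stack <6>
6. #6 pop() → 6, leaving stack <>
7. #7 push(91), leaving stack <91>
8. #10 pop() → 91, leaving stack <>
9. #8 push(63), leaving stack <63>
10. #9 push(94), leaving stack <63,94>
11. #11 push(66), leaving stack <63,94,66>
12. #12 push(28), leaving stack <63,94,66,28>

#1 → #2 → #4 → #3 → #5 → #6 → #7 → #10 → #8 → #9 → #11 → #12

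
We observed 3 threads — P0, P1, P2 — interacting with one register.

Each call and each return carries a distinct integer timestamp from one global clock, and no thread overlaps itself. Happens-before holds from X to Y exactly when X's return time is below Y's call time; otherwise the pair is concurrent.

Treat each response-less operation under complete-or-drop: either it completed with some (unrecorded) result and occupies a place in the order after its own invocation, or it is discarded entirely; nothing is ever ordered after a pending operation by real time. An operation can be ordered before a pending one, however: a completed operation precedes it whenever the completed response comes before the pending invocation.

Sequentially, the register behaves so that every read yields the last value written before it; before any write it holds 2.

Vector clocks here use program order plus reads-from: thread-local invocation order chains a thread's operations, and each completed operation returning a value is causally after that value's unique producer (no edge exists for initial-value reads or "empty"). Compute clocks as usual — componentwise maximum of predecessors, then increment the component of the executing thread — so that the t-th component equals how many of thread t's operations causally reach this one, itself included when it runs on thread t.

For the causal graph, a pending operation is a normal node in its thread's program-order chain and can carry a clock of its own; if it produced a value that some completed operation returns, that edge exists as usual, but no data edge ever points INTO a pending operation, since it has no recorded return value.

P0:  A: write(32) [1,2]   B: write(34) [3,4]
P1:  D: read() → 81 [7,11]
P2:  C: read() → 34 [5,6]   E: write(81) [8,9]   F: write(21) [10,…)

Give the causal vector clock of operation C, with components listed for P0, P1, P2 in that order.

invoked at 1, A has no predecessors; its own P0 bump gives (1, 0, 0)
B, invoked 3, takes VC(A)=(1, 0, 0) under max, adds 1 for P0 → (2, 0, 0)
C, invoked 5, takes VC(B)=(2, 0, 0) under max, adds 1 for P2 → (2, 0, 1)
E, invoked 8, takes VC(C)=(2, 0, 1) under max, adds 1 for P2 → (2, 0, 2)
F, invoked 10, takes VC(E)=(2, 0, 2) under max, adds 1 for P2 → (2, 0, 3)
D, invoked 7, takes VC(E)=(2, 0, 2) under max, adds 1 for P1 → (2, 1, 2)
target: VC(C) = (2, 0, 1)

(2, 0, 1)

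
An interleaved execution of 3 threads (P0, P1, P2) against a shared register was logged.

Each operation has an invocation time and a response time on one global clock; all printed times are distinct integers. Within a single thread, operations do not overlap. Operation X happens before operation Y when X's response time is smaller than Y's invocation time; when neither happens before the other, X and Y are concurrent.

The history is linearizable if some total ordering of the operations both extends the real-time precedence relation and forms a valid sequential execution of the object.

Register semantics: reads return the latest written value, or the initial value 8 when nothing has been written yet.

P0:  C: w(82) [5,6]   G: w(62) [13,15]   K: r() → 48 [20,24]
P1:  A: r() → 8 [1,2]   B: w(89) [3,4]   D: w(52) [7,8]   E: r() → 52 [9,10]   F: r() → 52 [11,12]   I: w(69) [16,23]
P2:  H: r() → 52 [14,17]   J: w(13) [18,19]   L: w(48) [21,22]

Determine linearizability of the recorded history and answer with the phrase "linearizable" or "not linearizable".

linearizable

one valid linearization: A, B, C, D, E, F, H, G, I, J, L, K
1. A r() → 8, leaving value 8
2. B w(89), leaving value 89
3. C w(82), leaving value 82
4. D w(52), leaving value 52
5. E r() → 52, leaving value 52
6. F r() → 52, leaving value 52
7. H r() → 52, leaving value 52
8. G w(62), leaving value 62
9. I w(69), leaving value 69
10. J w(13), leaving value 13
11. L w(48), leaving value 48
12. K r() → 48, leaving value 48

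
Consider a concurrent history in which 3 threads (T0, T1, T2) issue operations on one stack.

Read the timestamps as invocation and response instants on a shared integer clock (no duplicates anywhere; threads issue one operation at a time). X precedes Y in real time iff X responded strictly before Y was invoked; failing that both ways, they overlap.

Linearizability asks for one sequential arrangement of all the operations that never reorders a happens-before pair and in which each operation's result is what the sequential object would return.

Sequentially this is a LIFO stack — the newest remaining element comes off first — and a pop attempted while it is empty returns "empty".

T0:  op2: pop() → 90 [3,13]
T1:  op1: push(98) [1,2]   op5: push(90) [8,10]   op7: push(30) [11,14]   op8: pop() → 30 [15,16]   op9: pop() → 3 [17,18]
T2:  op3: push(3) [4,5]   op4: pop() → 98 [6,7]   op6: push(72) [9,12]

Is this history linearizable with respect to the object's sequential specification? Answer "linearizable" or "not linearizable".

already the first 13 events (up to op2's response at time 13) admit no linearization; the first 12 still do
every one of the 10 real-time-consistent orders over 6 completed stack ops fails the sequential spec
including or dropping the 1 pending operation (op7) in any combination fails
sample order op1, op2, op3, op4, op5, op6 (pending dropped) stalls at step 2 — op2 pop() → 90 has no legal effect
sample order op1, op2, op3, op4, op6, op5 (pending dropped) stalls at step 2 — op2 pop() → 90 has no legal effect

not linearizable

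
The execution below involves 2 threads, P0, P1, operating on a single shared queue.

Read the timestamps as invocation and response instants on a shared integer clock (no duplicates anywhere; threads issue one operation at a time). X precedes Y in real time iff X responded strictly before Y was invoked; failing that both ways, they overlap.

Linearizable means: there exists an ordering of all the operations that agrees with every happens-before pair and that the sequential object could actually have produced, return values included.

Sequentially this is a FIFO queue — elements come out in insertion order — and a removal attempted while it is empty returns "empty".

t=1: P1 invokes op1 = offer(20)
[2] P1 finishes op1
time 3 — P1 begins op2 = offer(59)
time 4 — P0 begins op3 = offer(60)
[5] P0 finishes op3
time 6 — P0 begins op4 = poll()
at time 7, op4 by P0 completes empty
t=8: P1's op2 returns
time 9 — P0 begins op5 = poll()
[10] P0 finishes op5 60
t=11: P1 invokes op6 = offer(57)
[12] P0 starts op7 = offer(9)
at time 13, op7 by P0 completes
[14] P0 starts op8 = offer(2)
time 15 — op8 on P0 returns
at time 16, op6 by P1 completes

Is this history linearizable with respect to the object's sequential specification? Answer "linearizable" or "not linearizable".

not linearizable

already the first 7 events (up to op4's response at time 7) admit no linearization; the first 6 still do
exhaustive check: the 3 completed queue ops admit one real-time order; illegal
include/drop combinations of the 1 pending operation (op2) were all tried; none helps
one such order, op1, op3, op4 (pending dropped), breaks at step 3 where op4 poll() → empty is illegal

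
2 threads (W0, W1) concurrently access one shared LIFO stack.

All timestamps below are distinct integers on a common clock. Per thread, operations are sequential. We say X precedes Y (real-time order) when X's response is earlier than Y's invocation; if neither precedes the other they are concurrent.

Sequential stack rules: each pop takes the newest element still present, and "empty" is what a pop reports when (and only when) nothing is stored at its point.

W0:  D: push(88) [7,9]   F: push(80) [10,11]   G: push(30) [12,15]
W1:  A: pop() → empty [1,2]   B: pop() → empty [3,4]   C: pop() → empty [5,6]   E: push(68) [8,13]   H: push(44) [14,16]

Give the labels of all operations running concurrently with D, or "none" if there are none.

E

D spans [7,9]: anything still running between times 7 and 9 counts as concurrent
A [1,2]: before
B [3,4]: before
C [5,6]: before
E [8,13]: concurrent
F [10,11]: after
G [12,15]: after
H [14,16]: after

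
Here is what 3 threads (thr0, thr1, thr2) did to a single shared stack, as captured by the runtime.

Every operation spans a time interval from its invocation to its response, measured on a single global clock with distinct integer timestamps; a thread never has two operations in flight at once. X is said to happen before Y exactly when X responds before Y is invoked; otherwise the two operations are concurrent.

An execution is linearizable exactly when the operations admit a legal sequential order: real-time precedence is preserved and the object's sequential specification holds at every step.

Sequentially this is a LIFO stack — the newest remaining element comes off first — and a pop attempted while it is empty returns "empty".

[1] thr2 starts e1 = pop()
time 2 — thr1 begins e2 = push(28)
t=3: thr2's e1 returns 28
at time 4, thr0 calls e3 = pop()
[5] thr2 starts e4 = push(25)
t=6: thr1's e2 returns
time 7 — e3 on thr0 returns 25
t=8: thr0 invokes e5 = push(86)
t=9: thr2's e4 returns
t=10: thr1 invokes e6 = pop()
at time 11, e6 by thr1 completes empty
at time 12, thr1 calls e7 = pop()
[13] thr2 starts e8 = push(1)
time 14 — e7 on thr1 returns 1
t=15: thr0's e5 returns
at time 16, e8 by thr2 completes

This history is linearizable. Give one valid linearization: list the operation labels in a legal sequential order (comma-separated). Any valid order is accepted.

e2, e1, e4, e3, e6, e5, e8, e7

step 1: e2 push(28) — stack <28>
step 2: e1 pop() → 28 — stack <>
step 3: e4 push(25) — stack <25>
step 4: e3 pop() → 25 — stack <>
step 5: e6 pop() → empty — stack <>
step 6: e5 push(86) — stack <86>
step 7: e8 push(1) — stack <86,1>
step 8: e7 pop() → 1 — stack <86>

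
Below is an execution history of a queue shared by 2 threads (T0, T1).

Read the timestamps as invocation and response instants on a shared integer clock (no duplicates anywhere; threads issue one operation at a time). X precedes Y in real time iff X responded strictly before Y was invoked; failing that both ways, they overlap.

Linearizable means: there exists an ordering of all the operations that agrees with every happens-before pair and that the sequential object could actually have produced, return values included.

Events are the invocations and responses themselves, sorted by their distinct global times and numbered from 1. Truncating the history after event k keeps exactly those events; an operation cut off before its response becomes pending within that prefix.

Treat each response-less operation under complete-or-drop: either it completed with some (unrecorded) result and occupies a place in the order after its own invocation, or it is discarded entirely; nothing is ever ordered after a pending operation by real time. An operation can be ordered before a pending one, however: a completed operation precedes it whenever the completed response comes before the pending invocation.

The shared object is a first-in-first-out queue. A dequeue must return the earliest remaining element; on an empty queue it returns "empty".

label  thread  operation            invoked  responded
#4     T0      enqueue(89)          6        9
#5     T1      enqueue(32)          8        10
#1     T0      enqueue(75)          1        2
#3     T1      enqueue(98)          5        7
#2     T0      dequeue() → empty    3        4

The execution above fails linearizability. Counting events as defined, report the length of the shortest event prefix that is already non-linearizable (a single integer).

one valid order for events 1..3 is #1:
after step 1 (#1 enqueue(75)): queue <75>
once event 4 joins (#2's response, time 4), exhaustive search finds no witness
for example #1, #2 fails at step 2: #2 dequeue() → empty is not legal there

4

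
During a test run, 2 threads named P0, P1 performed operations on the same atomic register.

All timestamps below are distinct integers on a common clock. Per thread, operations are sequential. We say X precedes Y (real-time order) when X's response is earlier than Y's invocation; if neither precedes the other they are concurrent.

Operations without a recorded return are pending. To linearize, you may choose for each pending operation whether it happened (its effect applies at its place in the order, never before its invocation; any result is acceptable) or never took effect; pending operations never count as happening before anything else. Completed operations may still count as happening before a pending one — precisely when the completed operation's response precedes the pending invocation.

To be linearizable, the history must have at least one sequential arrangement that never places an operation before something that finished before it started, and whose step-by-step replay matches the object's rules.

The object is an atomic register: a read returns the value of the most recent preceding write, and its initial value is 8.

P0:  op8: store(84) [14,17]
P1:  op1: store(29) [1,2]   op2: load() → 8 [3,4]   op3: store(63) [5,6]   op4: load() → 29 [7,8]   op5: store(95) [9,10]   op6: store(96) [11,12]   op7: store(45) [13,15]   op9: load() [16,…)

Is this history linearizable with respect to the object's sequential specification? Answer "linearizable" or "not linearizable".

not linearizable

events 1..3 are fine; event 4 — the response of op2 at time 4 — makes the prefix non-linearizable
the completed operations (2 total) allow one real-time order; the atomic register replay rejects it
for example op1, op2 fails at step 2: op2 load() → 8 is not legal there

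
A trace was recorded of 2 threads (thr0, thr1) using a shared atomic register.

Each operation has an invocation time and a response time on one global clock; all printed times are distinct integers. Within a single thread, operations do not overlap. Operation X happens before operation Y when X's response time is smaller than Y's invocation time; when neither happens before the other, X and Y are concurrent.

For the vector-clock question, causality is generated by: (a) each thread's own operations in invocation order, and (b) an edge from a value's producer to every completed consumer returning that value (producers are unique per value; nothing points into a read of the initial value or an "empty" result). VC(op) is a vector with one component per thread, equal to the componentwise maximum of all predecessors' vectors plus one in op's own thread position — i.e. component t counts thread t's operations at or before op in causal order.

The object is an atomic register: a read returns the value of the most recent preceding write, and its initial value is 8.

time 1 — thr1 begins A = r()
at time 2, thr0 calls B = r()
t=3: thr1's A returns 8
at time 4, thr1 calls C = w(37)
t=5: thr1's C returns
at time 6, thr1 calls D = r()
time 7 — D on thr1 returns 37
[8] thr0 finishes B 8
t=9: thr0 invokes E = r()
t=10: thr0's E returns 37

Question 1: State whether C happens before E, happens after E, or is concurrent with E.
C spans [4,5], E spans [9,10]
resp(C)=5 < inv(E)=9

before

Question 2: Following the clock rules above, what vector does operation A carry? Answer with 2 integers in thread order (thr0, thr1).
invoked at 1, A has no predecessors; its own thr1 bump gives (0, 1)
invoked at 2, B has no predecessors; its own thr0 bump gives (1, 0)
VC(C, invoked at 4): max of VC(A)=(0, 1), then +1 on thread thr1 → (0, 2)
VC(D, invoked at 6): max of VC(C)=(0, 2), then +1 on thread thr1 → (0, 3)
VC(E, invoked at 9): max of VC(B)=(1, 0), VC(C)=(0, 2), then +1 on thread thr0 → (2, 2)
target: VC(A) = (0, 1)

(0, 1)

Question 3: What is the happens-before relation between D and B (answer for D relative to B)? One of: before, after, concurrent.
D spans [6,7], B spans [2,8]
the intervals overlap in both directions

concurrent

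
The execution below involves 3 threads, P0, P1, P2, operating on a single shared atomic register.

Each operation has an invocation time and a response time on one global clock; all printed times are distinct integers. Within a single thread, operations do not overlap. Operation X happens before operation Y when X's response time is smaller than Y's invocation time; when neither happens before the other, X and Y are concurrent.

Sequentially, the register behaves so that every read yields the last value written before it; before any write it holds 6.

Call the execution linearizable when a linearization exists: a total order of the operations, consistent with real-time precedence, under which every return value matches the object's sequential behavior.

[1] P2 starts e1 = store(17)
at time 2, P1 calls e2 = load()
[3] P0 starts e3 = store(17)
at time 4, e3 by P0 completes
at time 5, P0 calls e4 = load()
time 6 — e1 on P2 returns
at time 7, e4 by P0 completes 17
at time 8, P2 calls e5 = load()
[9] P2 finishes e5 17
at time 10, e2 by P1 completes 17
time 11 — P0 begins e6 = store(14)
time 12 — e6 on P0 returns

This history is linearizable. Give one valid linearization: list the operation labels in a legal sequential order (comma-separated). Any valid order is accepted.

e1, e2, e3, e4, e5, e6

1. e1 store(17), leaving value 17
2. e2 load() → 17, leaving value 17
3. e3 store(17), leaving value 17
4. e4 load() → 17, leaving value 17
5. e5 load() → 17, leaving value 17
6. e6 store(14), leaving value 14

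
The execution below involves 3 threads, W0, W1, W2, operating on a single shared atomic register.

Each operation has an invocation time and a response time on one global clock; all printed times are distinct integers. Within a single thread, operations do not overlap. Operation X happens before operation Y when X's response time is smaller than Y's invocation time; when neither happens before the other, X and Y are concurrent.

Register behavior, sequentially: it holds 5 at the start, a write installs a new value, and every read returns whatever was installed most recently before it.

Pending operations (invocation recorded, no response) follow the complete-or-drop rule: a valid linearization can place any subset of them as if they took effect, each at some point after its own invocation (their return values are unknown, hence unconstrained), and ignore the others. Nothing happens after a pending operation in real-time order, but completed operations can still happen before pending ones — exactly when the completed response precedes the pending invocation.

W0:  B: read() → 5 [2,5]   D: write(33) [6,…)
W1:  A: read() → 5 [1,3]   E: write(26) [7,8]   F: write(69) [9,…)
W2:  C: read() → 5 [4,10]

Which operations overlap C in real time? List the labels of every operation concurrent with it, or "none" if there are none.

overlap test against C [4,10]: concurrent iff the interval meets 4..10
A [1,3]: before
B [2,5]: concurrent
D [6,…): concurrent
E [7,8]: concurrent
F [9,…): concurrent

B, D, E, F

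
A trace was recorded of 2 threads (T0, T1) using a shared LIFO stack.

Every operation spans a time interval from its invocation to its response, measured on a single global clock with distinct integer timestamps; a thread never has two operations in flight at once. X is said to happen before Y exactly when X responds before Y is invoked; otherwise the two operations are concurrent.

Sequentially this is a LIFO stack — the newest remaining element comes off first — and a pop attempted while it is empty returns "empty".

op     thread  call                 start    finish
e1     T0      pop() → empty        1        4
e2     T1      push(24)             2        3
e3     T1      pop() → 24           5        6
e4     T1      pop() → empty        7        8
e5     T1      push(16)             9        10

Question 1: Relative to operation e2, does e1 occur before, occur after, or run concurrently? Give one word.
e1 spans [1,4], e2 spans [2,3]
the intervals overlap in both directions

concurrent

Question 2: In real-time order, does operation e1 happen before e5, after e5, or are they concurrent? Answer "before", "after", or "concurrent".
e1 spans [1,4], e5 spans [9,10]
resp(e1)=4 < inv(e5)=9

before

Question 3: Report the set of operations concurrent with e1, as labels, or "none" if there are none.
e1 spans [1,4]; an op avoiding the whole window 1..4 is ordered, any other is concurrent
e2 [2,3]: concurrent
e3 [5,6]: after
e4 [7,8]: after
e5 [9,10]: after

e2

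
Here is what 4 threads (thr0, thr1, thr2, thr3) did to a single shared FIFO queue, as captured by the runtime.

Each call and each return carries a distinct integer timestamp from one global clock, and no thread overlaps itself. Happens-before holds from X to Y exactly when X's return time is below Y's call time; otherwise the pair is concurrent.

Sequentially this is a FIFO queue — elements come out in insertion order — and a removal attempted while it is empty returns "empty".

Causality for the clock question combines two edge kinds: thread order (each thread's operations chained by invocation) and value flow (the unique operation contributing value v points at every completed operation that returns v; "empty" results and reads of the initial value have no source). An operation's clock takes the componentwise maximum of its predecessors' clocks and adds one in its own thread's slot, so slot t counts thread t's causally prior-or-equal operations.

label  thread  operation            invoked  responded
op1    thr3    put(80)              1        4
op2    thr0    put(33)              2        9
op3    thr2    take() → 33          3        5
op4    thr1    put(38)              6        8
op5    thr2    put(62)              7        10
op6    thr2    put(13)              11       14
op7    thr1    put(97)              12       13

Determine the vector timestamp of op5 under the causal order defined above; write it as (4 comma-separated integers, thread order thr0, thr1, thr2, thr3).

(1, 0, 2, 0)

op1 (invocation 1): nothing precedes it; thr3's component alone gives (0, 0, 0, 1)
op4 (invocation 6): nothing precedes it; thr1's component alone gives (0, 1, 0, 0)
op2 (invocation 2): nothing precedes it; thr0's component alone gives (1, 0, 0, 0)
op7 (invocation 12): componentwise max over VC(op4)=(0, 1, 0, 0), +1 at thr1, giving (0, 2, 0, 0)
op3 (invocation 3): componentwise max over VC(op2)=(1, 0, 0, 0), +1 at thr2, giving (1, 0, 1, 0)
op5 (invocation 7): componentwise max over VC(op3)=(1, 0, 1, 0), +1 at thr2, giving (1, 0, 2, 0)
op6 (invocation 11): componentwise max over VC(op5)=(1, 0, 2, 0), +1 at thr2, giving (1, 0, 3, 0)
target: VC(op5) = (1, 0, 2, 0)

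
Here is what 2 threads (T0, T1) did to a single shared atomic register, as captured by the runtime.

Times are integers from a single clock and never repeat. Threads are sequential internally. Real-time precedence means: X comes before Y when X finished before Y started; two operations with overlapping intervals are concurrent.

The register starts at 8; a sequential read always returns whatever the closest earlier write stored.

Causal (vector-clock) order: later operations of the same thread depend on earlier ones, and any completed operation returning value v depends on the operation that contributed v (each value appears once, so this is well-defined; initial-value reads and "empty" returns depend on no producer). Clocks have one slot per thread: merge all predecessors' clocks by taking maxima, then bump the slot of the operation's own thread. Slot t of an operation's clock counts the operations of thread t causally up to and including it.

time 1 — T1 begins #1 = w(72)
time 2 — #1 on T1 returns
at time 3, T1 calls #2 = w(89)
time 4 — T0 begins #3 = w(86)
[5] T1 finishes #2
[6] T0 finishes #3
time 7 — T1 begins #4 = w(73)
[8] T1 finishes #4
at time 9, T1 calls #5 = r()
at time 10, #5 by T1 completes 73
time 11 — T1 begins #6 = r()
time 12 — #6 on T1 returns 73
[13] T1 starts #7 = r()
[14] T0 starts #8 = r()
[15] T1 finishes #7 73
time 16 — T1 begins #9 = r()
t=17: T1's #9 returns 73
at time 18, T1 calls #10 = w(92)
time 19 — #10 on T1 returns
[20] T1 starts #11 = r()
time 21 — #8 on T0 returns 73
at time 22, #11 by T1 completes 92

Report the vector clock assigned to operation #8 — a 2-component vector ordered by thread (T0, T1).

root op #1, invoked 1: fresh clock plus T1's own tick → (0, 1)
root op #3, invoked 4: fresh clock plus T0's own tick → (1, 0)
VC(#2, invoked at 3): max of VC(#1)=(0, 1), then +1 on thread T1 → (0, 2)
VC(#4, invoked at 7): max of VC(#2)=(0, 2), then +1 on thread T1 → (0, 3)
VC(#5, invoked at 9): max of VC(#4)=(0, 3), then +1 on thread T1 → (0, 4)
VC(#6, invoked at 11): max of VC(#4)=(0, 3), VC(#5)=(0, 4), then +1 on thread T1 → (0, 5)
VC(#8, invoked at 14): max of VC(#3)=(1, 0), VC(#4)=(0, 3), then +1 on thread T0 → (2, 3)
VC(#7, invoked at 13): max of VC(#4)=(0, 3), VC(#6)=(0, 5), then +1 on thread T1 → (0, 6)
VC(#9, invoked at 16): max of VC(#4)=(0, 3), VC(#7)=(0, 6), then +1 on thread T1 → (0, 7)
VC(#10, invoked at 18): max of VC(#9)=(0, 7), then +1 on thread T1 → (0, 8)
VC(#11, invoked at 20): max of VC(#10)=(0, 8), then +1 on thread T1 → (0, 9)
target: VC(#8) = (2, 3)

(2, 3)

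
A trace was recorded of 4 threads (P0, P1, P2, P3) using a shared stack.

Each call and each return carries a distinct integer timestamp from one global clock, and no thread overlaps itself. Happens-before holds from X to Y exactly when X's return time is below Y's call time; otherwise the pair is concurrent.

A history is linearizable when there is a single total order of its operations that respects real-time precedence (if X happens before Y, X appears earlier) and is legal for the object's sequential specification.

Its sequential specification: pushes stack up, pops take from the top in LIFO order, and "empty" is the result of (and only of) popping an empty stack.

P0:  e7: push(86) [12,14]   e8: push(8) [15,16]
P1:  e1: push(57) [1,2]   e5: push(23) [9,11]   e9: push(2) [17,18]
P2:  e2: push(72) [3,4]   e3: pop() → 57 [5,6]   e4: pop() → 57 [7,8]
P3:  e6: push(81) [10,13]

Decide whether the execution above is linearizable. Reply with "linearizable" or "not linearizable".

already the first 6 events (up to e3's response at time 6) admit no linearization; the first 5 still do
one real-time candidate order over the 3 completed operations — the stack replay rejects it
sample order e1, e2, e3 stalls at step 3 — e3 pop() → 57 has no legal effect

not linearizable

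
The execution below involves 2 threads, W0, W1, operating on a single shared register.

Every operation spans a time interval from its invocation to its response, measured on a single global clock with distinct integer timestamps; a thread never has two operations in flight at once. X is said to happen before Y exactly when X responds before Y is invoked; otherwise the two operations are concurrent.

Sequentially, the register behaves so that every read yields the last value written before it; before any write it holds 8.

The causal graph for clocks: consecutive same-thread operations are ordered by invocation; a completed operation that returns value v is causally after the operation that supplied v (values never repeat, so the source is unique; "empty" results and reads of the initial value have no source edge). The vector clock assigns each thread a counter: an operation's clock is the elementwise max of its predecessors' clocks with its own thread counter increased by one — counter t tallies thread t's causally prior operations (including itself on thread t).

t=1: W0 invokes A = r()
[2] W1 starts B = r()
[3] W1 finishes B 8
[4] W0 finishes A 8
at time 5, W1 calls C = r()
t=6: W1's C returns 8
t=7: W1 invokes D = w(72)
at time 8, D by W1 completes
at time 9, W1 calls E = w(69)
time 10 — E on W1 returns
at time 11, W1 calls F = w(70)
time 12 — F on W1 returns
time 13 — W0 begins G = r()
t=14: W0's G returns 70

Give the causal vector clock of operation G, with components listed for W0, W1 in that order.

(2, 5)

VC(B, invoked at 2): no causal predecessors; +1 on W1 → (0, 1)
VC(A, invoked at 1): no causal predecessors; +1 on W0 → (1, 0)
merge at C (invoked 5): VC(B)=(0, 1), own-thread bump on W1 → (0, 2)
merge at D (invoked 7): VC(C)=(0, 2), own-thread bump on W1 → (0, 3)
merge at E (invoked 9): VC(D)=(0, 3), own-thread bump on W1 → (0, 4)
merge at F (invoked 11): VC(E)=(0, 4), own-thread bump on W1 → (0, 5)
merge at G (invoked 13): VC(A)=(1, 0), VC(F)=(0, 5), own-thread bump on W0 → (2, 5)
target: VC(G) = (2, 5)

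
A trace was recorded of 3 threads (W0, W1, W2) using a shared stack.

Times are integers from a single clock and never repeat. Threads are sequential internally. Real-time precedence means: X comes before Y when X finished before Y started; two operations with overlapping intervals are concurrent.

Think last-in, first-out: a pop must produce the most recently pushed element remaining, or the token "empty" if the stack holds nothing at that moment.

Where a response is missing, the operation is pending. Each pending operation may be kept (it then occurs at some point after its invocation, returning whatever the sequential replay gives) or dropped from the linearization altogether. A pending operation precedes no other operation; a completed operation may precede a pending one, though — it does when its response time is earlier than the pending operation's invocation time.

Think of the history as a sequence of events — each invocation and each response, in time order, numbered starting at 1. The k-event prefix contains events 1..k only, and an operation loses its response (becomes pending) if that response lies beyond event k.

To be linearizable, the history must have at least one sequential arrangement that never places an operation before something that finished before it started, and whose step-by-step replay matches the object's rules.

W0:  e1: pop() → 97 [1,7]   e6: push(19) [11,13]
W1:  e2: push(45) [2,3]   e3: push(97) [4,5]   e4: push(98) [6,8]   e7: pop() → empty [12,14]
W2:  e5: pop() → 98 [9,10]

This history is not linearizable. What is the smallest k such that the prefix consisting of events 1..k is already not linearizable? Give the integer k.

events 1..13 are linearizable; a witness order is e2, e3, e1, e4, e5, e6:
after step 1 (e2 push(45)): stack <45>
after step 2 (e3 push(97)): stack <45,97>
after step 3 (e1 pop() → 97): stack <45>
after step 4 (e4 push(98)): stack <45,98>
after step 5 (e5 pop() → 98): stack <45>
after step 6 (e6 push(19)): stack <45,19>
with event 14 included (e7 responding at time 14), all real-time-consistent orders fail
e.g. e1, e2, e3, e4, e5, e6, e7: illegal at step 1, since e1 pop() → 97 cannot apply there
e.g. e1, e2, e3, e4, e5, e7, e6: illegal at step 1, since e1 pop() → 97 cannot apply there

14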